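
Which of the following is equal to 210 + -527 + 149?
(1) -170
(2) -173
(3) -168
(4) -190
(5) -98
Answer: 3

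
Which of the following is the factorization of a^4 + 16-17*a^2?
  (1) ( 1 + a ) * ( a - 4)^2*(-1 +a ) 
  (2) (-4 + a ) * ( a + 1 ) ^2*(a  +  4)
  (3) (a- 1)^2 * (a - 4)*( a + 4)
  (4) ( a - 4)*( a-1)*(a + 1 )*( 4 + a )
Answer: 4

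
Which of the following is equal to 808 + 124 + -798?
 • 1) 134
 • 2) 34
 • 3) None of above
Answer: 1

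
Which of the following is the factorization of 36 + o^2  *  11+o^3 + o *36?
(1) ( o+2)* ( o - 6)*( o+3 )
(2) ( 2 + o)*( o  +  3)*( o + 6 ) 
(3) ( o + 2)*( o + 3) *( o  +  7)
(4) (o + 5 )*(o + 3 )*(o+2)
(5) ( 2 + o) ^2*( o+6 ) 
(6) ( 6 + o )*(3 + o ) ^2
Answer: 2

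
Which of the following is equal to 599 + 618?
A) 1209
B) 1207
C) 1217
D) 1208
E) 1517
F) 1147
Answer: C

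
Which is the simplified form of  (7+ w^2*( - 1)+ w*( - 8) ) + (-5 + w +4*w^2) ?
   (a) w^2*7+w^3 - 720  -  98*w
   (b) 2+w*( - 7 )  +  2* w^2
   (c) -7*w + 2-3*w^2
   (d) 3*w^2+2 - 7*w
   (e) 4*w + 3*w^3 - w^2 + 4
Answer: d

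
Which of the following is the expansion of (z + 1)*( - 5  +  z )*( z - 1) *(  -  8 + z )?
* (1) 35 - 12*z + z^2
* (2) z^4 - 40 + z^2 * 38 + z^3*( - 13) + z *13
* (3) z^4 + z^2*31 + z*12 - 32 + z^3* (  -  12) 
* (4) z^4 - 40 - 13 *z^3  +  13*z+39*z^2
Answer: 4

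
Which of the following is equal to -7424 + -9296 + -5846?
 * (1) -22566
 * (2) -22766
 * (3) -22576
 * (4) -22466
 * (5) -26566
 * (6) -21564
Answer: 1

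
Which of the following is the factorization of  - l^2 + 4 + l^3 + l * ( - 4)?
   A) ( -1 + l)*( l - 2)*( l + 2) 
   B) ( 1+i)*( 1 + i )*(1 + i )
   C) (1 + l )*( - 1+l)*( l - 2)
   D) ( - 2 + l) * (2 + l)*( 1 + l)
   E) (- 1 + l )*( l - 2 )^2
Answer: A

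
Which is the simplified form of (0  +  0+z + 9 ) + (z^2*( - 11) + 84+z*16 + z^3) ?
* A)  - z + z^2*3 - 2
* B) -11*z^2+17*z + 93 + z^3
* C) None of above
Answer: B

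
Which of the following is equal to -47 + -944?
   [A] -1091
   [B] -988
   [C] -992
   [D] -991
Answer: D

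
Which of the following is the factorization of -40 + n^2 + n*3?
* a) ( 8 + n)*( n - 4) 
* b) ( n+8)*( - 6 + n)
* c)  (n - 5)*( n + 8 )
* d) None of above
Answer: c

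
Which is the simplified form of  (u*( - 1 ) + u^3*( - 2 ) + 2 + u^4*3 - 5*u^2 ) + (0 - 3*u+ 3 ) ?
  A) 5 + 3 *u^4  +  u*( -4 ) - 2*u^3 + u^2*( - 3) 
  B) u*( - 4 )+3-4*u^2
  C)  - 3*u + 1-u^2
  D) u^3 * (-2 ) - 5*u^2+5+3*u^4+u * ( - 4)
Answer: D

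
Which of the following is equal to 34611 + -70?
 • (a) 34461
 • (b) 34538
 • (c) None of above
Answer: c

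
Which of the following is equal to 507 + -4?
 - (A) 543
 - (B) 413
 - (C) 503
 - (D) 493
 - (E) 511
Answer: C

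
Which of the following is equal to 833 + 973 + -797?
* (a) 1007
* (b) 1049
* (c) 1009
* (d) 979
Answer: c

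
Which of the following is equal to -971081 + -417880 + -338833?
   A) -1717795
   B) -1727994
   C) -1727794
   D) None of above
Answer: C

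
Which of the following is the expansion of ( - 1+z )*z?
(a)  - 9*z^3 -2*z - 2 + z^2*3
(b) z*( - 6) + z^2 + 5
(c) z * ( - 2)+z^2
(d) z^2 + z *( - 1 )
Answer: d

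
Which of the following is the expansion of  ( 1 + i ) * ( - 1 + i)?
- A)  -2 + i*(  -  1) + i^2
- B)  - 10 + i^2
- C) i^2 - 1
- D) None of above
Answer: C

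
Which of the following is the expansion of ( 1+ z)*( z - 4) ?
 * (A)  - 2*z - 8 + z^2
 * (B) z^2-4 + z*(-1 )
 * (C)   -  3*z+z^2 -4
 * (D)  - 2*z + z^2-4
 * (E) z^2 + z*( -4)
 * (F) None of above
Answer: C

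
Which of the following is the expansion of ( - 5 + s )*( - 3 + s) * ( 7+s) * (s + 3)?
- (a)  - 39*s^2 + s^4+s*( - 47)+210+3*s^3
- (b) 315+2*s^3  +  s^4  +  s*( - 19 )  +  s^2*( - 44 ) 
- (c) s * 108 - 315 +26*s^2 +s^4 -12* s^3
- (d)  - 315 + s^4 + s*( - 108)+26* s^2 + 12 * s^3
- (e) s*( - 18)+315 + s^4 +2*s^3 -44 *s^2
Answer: e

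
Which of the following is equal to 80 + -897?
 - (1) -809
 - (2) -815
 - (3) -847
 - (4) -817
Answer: 4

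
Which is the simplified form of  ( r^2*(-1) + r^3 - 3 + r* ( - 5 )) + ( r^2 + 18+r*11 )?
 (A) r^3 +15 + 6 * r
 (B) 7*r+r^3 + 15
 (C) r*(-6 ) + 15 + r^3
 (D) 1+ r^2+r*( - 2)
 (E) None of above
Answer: A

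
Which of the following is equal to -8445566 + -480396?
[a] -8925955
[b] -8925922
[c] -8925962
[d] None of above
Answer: c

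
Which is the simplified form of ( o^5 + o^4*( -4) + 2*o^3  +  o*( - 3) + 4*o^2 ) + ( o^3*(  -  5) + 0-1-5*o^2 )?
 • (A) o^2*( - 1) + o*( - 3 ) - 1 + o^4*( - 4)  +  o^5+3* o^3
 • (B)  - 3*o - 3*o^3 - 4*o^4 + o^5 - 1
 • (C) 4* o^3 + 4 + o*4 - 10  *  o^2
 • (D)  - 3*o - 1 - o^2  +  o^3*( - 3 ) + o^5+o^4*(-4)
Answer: D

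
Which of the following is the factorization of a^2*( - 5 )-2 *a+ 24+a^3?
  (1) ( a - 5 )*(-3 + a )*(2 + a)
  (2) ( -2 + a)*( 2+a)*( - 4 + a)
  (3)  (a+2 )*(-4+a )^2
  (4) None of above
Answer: 4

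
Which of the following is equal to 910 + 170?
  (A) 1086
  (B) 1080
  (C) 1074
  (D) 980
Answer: B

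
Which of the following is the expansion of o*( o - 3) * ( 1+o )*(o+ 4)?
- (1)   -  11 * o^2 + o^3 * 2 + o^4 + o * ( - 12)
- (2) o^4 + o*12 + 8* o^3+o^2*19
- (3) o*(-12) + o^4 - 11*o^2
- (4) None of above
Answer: 1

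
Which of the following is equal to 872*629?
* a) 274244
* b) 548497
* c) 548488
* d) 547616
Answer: c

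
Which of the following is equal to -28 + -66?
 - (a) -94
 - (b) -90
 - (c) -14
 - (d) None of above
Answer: a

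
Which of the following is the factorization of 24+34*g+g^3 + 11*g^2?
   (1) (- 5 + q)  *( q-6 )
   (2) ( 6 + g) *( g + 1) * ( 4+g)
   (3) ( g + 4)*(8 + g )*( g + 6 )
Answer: 2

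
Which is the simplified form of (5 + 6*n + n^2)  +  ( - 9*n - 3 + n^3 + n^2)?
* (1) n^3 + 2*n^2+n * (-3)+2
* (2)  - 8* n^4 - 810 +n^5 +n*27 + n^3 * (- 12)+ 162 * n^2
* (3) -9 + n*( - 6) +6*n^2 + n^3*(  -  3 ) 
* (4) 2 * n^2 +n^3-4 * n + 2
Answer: 1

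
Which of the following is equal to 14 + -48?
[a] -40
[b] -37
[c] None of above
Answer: c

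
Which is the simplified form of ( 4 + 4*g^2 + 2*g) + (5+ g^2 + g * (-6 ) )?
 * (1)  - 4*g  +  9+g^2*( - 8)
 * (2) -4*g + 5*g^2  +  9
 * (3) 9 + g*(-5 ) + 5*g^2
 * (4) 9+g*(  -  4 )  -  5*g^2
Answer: 2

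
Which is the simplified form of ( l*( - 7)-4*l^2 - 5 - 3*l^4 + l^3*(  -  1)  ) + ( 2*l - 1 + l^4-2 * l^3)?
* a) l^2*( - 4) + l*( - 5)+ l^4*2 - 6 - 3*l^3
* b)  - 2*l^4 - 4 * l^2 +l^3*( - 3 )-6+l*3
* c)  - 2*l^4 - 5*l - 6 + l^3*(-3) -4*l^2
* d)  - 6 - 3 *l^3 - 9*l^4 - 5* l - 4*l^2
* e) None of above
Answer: c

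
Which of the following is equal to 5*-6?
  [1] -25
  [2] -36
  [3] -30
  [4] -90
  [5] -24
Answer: 3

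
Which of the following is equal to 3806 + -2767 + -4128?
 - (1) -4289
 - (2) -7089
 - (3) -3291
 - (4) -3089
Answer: 4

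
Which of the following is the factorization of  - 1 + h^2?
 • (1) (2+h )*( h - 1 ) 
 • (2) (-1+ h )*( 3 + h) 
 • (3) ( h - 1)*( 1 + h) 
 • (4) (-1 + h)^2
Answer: 3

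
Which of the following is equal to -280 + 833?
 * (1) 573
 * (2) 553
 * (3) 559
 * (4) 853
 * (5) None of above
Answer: 2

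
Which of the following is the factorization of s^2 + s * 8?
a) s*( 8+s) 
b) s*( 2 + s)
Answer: a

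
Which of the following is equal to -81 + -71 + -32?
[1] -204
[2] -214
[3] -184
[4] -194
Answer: 3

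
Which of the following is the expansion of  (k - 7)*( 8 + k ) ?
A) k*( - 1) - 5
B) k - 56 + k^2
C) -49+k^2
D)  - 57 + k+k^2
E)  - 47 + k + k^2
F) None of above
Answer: B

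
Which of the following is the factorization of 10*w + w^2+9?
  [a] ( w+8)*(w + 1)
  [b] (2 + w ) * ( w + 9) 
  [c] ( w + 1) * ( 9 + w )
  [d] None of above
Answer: c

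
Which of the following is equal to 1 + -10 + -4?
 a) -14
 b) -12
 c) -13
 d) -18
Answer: c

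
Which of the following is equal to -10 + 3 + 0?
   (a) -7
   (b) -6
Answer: a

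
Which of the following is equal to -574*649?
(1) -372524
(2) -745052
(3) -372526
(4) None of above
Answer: 3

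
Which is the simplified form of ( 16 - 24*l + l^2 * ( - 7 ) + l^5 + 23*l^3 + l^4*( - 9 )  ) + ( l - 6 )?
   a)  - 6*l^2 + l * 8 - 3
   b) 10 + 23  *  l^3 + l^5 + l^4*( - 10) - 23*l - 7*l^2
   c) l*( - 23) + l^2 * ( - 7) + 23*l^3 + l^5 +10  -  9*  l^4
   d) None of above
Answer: c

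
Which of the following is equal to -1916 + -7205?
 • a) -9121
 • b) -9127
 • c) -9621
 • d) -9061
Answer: a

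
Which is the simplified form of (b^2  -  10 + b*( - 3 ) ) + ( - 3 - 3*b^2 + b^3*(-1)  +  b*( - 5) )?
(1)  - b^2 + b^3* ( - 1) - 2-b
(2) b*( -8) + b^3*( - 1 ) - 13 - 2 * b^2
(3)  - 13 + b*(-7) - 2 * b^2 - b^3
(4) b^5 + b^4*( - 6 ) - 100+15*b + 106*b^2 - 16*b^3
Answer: 2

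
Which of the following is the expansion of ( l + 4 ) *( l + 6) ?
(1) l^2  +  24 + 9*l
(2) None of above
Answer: 2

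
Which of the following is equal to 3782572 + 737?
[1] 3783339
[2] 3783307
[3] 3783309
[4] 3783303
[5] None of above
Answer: 3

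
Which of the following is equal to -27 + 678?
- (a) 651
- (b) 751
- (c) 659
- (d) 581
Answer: a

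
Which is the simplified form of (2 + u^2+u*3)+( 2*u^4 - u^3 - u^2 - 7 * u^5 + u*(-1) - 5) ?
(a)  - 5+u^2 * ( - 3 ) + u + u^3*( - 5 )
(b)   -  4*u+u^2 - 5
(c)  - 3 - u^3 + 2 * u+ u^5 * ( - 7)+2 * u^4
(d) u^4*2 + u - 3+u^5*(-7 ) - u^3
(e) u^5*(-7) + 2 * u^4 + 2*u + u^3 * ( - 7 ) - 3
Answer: c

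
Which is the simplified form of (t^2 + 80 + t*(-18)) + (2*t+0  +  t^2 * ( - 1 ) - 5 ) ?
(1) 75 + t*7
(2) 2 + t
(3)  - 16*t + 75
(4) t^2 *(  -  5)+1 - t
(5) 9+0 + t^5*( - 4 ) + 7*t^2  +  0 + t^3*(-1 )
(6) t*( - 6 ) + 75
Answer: 3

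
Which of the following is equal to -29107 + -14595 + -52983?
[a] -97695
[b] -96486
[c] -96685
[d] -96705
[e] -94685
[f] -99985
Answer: c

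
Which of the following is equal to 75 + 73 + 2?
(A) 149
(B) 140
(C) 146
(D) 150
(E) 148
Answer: D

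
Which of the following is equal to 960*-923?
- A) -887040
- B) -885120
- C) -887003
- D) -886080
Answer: D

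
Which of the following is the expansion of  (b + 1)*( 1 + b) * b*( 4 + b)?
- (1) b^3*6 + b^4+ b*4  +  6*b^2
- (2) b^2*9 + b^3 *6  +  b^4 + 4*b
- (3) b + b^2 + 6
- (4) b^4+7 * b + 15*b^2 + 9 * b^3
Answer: 2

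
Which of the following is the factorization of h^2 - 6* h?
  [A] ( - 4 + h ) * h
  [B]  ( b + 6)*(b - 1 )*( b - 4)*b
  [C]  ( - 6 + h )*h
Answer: C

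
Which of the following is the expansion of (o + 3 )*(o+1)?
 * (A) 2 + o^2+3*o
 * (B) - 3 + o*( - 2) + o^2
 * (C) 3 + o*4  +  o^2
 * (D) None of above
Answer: C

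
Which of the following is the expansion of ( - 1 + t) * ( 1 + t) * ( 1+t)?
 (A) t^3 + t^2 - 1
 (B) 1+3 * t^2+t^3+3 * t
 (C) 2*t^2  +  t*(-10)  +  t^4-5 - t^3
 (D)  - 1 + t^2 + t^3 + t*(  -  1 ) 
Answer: D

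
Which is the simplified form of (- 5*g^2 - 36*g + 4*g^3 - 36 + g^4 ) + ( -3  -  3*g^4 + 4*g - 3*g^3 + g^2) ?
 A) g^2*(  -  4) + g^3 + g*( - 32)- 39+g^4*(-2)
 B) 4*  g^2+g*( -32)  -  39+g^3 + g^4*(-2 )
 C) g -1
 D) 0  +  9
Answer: A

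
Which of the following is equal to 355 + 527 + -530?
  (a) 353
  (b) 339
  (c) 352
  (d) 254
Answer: c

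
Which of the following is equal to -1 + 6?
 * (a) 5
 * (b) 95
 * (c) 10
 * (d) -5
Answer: a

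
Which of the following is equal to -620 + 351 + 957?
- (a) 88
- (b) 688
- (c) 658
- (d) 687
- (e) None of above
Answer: b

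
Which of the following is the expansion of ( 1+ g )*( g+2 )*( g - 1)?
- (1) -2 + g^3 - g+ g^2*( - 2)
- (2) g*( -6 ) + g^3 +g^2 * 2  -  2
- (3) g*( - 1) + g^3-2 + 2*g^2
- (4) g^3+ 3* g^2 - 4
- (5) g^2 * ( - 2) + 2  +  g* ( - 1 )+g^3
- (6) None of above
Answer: 3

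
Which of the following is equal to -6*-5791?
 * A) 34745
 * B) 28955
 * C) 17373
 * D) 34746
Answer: D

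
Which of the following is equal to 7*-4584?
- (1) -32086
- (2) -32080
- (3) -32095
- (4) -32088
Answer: 4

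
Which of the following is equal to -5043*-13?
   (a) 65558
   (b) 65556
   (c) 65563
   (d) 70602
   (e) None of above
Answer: e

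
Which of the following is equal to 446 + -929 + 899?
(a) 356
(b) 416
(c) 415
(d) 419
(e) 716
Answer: b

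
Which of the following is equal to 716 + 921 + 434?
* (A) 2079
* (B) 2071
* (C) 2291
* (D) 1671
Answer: B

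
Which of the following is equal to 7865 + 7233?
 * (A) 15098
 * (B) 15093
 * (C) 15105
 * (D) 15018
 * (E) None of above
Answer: A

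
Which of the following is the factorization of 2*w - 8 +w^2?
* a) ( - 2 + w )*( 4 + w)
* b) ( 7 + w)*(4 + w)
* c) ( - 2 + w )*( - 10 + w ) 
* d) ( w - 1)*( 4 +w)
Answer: a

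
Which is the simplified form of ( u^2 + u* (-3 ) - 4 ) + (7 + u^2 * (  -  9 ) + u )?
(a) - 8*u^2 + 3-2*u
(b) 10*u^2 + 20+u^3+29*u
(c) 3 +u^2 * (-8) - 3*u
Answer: a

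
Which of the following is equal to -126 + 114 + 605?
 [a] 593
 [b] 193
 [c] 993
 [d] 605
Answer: a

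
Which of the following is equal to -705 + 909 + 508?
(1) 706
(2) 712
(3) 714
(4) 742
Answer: 2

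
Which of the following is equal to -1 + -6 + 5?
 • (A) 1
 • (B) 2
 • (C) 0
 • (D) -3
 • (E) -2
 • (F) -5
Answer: E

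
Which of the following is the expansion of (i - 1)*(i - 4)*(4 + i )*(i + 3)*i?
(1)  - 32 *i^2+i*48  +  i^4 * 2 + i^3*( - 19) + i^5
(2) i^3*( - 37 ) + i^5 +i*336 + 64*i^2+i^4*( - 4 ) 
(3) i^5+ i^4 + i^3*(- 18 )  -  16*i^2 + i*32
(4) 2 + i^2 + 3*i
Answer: 1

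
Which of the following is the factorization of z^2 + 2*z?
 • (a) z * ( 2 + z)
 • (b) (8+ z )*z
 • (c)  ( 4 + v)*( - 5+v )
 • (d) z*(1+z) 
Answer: a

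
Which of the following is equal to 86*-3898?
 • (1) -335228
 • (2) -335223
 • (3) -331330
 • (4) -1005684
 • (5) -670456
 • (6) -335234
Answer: 1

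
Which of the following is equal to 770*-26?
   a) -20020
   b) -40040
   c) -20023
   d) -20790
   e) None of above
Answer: a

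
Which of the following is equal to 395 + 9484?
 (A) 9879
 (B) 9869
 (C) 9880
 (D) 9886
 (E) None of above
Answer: A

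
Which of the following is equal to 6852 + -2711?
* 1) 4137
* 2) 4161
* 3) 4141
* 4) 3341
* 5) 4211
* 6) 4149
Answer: 3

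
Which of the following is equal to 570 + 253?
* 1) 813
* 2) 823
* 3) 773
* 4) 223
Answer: 2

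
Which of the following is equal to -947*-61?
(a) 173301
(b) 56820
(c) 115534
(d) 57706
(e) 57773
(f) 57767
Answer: f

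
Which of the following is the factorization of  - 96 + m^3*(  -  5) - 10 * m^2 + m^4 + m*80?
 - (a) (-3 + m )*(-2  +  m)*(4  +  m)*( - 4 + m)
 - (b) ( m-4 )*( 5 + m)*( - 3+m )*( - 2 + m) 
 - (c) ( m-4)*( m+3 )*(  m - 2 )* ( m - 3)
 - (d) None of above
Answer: a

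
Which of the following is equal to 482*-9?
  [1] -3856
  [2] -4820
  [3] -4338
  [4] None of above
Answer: 3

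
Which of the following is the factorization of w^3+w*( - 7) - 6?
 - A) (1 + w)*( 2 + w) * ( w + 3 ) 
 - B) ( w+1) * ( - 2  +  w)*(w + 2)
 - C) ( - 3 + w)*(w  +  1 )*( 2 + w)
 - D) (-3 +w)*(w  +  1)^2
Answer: C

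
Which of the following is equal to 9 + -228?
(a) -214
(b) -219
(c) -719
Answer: b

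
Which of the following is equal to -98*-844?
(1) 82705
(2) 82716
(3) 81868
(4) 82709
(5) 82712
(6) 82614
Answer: 5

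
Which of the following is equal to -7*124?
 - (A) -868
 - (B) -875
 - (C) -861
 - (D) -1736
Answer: A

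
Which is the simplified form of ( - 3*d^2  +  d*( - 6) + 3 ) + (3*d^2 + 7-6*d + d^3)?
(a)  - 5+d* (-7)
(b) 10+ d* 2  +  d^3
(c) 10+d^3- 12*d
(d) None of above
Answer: c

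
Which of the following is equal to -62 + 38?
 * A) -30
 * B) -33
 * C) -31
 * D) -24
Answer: D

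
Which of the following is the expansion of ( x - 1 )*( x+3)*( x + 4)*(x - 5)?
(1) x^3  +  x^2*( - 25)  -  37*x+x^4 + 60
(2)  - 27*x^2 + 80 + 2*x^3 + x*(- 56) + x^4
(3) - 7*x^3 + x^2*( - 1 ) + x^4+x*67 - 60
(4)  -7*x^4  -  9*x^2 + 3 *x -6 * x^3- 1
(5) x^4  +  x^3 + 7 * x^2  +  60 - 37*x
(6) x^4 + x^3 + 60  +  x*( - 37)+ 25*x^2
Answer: 1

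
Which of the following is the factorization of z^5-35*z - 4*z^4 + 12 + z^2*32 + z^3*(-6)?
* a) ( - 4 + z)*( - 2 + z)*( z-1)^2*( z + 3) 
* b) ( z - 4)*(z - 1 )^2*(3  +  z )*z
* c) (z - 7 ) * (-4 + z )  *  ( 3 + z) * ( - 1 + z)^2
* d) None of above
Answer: d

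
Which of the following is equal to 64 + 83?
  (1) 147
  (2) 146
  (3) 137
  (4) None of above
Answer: 1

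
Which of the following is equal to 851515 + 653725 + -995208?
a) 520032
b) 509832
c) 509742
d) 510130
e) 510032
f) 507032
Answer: e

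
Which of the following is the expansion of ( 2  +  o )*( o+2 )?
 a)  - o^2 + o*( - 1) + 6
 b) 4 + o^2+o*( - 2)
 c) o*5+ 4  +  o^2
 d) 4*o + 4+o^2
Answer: d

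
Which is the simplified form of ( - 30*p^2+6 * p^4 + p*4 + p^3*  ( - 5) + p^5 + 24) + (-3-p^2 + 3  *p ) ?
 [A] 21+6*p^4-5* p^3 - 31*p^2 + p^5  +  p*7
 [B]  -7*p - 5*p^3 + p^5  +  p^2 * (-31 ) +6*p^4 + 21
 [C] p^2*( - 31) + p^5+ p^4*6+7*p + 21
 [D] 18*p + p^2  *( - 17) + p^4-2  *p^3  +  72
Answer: A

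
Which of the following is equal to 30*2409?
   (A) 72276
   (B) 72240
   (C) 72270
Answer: C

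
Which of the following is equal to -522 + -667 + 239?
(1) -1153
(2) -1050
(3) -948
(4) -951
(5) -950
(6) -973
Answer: 5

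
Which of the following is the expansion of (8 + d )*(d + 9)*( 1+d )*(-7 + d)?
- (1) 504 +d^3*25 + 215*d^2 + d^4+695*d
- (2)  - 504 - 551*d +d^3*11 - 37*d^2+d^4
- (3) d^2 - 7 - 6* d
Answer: 2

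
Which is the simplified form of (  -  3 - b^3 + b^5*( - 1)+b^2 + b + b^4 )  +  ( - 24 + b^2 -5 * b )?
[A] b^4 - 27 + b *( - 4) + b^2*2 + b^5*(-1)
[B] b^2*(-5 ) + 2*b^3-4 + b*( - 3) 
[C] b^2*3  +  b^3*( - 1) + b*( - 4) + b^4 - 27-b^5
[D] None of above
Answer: D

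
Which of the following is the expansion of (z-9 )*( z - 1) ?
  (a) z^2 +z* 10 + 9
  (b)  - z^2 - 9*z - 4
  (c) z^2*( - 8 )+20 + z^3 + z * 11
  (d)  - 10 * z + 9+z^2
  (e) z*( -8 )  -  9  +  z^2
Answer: d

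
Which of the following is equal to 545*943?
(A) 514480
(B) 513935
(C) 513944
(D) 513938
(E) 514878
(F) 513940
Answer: B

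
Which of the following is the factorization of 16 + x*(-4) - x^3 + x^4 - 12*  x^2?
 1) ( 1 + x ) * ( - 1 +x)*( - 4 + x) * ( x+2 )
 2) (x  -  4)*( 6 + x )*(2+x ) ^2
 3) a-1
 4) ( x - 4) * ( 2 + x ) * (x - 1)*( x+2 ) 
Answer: 4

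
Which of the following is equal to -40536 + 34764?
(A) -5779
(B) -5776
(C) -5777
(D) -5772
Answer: D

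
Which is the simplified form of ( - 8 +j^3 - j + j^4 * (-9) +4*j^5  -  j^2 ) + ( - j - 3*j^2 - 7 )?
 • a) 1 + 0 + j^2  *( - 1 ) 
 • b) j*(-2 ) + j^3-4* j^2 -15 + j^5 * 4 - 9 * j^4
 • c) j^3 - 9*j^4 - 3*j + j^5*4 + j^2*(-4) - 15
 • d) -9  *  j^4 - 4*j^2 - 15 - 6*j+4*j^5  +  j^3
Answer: b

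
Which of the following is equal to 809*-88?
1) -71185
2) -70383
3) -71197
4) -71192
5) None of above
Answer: 4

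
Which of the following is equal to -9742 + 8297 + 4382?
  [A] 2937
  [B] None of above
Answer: A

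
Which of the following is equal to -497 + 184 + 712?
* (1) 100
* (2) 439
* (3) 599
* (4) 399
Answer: 4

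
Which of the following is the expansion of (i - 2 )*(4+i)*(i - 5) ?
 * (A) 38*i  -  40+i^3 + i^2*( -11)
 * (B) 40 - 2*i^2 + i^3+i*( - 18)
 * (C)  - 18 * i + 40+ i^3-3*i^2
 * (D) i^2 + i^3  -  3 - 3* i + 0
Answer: C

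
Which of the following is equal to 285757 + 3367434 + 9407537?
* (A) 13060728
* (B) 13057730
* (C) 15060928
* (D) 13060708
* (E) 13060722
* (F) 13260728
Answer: A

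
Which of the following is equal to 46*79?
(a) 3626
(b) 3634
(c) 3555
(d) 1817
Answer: b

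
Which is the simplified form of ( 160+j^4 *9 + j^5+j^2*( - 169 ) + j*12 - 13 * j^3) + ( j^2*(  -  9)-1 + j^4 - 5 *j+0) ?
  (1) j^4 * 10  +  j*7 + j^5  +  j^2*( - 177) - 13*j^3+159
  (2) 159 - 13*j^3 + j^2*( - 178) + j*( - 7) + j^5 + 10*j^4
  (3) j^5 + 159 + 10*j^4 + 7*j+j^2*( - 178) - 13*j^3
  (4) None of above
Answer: 3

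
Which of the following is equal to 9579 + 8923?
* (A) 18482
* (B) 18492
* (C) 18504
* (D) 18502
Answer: D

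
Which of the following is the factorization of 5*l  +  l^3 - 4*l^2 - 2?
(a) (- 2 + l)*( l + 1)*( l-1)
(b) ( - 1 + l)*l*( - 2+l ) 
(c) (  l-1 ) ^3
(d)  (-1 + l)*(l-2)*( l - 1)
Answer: d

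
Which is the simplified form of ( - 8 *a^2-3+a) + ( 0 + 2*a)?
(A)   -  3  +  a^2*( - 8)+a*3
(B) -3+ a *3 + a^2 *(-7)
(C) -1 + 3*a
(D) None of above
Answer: A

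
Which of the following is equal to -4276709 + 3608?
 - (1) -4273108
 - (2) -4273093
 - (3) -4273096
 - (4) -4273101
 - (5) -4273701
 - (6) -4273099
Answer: 4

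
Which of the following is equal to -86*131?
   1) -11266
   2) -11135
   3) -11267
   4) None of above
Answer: 1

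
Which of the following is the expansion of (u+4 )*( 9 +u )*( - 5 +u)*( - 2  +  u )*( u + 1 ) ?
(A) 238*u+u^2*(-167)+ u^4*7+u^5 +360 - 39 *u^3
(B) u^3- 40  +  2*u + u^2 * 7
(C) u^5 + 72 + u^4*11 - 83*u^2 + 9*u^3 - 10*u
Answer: A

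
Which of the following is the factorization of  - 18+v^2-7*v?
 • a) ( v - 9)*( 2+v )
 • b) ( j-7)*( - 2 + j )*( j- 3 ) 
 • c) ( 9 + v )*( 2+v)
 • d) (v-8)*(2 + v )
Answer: a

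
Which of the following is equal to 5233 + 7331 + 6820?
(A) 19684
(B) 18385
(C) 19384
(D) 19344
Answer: C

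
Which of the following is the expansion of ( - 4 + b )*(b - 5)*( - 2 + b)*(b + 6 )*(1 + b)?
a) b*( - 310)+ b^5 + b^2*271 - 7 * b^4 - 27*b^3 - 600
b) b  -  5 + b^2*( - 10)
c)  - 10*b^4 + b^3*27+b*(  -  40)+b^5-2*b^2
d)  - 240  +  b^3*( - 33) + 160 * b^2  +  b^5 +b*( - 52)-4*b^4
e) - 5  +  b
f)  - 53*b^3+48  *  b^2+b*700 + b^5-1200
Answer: d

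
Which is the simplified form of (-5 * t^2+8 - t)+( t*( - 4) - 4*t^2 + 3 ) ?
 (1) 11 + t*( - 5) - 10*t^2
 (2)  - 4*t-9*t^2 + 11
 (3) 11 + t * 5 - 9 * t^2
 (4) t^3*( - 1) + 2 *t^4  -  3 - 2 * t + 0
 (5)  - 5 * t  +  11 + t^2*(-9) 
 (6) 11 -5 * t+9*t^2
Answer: 5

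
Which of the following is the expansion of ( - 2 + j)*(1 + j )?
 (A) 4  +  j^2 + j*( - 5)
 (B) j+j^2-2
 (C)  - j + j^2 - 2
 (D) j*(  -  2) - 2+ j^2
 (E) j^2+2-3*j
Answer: C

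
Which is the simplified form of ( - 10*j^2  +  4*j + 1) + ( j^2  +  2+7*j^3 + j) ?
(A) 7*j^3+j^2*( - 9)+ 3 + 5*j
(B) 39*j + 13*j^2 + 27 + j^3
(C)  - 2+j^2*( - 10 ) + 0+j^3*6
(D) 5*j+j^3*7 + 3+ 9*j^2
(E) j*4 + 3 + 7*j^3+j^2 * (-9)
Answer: A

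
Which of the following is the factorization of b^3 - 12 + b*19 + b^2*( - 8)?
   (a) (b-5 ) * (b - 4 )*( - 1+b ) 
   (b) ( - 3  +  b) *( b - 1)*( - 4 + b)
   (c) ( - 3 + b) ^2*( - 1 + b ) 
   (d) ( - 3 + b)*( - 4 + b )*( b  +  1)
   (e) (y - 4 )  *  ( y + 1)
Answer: b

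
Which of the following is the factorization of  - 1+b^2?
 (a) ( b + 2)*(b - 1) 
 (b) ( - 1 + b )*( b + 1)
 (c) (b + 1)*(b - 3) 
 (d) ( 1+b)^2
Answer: b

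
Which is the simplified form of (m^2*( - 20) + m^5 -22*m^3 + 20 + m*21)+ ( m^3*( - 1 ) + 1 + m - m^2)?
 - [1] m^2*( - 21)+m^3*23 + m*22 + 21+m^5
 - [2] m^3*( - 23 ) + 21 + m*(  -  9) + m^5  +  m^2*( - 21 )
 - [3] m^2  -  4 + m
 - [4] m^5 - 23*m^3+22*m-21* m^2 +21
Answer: 4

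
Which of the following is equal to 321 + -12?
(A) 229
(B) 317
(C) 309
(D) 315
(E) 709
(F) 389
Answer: C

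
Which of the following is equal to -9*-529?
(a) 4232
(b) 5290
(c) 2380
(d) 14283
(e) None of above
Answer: e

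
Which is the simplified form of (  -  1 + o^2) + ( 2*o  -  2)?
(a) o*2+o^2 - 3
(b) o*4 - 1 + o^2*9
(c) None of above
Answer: a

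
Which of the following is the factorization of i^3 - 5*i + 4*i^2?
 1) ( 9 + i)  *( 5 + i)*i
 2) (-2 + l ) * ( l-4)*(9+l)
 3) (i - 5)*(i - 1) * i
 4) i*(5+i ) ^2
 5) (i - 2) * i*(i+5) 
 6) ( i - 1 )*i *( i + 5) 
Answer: 6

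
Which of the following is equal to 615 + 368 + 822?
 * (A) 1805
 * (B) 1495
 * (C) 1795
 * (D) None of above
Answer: A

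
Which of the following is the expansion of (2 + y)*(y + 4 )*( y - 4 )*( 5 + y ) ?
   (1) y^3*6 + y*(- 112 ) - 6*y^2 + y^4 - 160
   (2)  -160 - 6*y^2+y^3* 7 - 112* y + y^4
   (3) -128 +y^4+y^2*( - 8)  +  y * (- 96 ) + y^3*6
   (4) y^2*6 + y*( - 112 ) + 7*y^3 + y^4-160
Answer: 2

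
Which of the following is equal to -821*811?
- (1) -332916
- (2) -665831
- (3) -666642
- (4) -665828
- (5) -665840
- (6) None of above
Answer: 2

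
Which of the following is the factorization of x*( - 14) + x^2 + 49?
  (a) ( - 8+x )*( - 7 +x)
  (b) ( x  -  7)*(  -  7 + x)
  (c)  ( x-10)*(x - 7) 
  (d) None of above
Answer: b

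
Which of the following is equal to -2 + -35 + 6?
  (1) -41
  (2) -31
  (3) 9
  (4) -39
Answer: 2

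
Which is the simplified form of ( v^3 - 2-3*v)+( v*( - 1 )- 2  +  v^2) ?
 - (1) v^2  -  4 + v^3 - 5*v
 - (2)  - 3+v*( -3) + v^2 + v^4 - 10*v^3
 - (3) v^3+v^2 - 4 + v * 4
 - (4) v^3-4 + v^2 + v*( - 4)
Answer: 4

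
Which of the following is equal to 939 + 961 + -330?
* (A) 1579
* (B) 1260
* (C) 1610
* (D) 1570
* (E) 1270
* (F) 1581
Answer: D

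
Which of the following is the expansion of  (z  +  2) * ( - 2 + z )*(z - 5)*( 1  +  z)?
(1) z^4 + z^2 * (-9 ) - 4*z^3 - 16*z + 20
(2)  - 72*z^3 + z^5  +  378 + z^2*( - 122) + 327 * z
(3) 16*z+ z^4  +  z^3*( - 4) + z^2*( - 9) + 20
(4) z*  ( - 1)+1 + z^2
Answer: 3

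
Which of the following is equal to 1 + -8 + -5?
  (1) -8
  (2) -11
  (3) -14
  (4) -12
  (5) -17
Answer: 4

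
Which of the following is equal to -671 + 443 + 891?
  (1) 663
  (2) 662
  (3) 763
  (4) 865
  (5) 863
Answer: 1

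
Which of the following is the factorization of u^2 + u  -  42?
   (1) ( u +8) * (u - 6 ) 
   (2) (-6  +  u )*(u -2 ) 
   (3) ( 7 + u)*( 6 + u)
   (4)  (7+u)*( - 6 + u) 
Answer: 4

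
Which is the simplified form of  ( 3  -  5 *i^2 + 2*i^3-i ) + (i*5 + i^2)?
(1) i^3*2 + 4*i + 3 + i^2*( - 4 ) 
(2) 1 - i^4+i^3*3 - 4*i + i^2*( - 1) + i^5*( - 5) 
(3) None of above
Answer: 1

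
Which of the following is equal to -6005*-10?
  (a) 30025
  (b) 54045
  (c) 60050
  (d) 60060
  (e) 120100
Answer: c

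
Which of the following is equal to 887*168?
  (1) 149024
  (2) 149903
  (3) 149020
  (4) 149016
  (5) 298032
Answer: 4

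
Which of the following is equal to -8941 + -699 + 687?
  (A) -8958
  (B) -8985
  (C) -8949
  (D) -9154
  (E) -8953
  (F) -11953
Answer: E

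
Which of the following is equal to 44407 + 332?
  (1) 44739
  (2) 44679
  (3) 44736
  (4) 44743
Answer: 1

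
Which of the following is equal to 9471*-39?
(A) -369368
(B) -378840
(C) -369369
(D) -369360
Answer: C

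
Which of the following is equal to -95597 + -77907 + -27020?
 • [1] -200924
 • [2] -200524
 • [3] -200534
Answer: 2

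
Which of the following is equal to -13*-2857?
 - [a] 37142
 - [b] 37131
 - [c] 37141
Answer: c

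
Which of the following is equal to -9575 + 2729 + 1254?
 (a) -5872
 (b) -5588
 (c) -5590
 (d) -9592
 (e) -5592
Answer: e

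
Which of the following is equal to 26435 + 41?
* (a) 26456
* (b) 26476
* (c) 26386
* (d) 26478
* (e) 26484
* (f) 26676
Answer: b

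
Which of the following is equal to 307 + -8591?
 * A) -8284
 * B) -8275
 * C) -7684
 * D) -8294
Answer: A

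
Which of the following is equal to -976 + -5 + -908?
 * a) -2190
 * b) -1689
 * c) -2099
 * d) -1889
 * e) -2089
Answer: d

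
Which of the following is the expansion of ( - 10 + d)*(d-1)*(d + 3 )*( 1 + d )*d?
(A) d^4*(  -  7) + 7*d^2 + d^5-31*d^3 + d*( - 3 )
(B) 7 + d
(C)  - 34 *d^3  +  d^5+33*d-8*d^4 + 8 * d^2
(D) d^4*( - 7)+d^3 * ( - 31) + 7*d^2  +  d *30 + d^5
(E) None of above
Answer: D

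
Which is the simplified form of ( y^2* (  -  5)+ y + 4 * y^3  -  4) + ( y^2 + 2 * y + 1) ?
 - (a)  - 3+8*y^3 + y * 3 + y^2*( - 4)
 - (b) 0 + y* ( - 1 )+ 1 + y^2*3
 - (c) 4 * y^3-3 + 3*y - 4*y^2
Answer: c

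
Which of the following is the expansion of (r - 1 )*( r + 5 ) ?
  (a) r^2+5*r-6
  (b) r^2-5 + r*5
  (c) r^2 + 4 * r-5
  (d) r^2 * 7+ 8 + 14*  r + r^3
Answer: c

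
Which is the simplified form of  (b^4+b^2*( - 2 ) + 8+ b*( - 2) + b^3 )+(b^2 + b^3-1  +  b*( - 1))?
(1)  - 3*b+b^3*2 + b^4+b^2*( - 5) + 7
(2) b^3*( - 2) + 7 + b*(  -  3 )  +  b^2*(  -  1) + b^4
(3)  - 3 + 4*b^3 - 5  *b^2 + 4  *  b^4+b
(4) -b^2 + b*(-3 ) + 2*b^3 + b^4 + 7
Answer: 4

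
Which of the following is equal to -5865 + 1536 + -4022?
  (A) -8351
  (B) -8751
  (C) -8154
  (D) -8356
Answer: A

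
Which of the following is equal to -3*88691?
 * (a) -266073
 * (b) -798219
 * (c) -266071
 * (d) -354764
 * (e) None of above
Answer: a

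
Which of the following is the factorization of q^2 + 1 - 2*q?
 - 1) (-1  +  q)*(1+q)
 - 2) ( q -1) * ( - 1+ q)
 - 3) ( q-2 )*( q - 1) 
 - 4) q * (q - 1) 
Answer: 2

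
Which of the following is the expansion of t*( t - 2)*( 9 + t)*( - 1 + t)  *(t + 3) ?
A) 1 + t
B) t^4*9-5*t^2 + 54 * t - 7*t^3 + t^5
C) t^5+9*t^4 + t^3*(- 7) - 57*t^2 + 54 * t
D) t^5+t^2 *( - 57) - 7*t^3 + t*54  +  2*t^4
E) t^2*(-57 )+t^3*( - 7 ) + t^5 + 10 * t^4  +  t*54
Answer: C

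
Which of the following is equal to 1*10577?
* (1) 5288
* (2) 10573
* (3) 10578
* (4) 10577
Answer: 4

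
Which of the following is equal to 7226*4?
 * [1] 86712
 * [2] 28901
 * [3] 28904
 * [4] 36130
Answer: 3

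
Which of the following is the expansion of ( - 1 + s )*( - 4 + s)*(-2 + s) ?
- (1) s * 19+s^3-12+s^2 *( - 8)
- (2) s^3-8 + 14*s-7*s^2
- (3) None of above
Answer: 2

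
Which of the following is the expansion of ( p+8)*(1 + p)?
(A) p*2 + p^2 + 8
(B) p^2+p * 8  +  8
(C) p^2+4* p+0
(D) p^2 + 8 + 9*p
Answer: D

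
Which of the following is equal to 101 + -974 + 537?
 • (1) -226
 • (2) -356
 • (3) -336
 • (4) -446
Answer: 3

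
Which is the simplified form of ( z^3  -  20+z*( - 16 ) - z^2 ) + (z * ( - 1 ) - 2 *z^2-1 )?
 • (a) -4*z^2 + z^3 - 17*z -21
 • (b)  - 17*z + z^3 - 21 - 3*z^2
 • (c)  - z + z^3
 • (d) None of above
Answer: b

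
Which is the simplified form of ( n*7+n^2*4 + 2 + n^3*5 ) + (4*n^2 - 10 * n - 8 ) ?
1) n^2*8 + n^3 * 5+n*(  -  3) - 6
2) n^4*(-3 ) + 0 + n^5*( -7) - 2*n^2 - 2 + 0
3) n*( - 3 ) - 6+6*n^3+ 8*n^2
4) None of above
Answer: 1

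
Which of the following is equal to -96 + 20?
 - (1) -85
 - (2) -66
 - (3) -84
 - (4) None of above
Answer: 4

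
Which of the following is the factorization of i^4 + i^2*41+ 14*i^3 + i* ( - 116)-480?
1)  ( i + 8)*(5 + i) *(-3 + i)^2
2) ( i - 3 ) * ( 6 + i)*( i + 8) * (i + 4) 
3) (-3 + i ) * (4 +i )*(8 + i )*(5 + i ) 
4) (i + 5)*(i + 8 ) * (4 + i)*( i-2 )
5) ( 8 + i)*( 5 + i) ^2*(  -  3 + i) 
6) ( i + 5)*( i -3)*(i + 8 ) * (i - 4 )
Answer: 3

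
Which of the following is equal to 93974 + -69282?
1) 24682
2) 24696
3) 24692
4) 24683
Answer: 3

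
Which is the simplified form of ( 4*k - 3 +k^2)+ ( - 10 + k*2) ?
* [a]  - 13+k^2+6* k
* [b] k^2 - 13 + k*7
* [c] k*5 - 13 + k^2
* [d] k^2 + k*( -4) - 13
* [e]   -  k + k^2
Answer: a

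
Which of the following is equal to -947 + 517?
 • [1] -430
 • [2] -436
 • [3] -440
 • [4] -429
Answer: 1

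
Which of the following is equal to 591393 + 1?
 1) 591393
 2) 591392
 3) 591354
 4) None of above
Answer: 4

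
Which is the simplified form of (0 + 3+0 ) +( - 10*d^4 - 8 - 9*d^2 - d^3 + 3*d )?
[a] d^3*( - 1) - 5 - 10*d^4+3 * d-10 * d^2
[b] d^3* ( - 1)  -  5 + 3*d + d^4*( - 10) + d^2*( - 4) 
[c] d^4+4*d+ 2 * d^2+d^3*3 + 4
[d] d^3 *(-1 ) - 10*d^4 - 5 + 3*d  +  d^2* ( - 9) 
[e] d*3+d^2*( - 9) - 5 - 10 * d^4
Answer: d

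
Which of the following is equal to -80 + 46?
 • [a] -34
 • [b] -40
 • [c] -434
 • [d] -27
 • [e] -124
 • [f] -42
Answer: a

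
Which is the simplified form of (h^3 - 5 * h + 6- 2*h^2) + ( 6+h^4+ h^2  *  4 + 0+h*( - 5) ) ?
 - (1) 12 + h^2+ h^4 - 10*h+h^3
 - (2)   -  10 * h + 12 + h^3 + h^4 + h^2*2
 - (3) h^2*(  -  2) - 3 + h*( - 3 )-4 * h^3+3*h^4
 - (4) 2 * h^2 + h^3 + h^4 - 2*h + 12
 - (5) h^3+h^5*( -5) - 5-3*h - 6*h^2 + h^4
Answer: 2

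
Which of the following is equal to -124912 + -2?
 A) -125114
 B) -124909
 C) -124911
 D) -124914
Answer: D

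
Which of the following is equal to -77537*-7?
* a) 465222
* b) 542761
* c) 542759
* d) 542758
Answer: c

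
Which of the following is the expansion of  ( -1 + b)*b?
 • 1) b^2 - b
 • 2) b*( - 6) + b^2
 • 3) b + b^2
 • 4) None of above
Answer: 1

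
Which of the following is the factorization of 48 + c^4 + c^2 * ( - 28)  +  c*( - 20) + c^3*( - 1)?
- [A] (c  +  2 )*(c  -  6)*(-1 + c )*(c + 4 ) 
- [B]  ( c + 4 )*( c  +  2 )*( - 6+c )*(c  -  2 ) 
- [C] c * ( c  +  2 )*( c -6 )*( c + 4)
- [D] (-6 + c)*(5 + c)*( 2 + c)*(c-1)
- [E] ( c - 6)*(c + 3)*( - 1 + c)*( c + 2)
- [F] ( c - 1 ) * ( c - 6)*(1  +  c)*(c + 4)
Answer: A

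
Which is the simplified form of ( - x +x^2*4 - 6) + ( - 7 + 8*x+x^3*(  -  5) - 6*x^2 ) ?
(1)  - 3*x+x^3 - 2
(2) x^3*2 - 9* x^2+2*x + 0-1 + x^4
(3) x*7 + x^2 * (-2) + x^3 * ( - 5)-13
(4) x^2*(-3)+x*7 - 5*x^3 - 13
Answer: 3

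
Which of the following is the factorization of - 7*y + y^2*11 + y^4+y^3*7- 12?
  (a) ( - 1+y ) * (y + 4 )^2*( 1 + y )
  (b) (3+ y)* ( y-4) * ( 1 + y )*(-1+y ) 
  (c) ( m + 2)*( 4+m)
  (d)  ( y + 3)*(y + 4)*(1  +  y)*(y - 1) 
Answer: d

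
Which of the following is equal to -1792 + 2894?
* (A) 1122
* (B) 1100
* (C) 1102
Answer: C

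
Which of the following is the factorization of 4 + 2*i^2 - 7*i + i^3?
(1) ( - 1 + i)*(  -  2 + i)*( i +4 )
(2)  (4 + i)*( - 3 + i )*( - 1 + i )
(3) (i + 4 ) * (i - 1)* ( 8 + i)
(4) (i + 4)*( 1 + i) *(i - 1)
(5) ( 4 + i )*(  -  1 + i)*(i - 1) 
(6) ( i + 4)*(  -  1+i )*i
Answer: 5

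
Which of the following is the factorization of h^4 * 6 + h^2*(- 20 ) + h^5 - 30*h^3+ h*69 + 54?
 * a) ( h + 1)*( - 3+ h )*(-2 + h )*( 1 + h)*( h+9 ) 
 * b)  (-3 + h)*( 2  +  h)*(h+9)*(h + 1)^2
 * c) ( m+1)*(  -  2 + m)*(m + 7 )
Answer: a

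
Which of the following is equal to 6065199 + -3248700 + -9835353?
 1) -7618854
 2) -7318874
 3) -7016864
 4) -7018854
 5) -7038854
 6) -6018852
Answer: 4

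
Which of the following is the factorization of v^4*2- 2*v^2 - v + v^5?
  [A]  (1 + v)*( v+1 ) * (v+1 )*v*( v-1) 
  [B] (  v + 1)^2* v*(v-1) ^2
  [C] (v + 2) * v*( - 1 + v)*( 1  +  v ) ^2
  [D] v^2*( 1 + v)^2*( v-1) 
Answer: A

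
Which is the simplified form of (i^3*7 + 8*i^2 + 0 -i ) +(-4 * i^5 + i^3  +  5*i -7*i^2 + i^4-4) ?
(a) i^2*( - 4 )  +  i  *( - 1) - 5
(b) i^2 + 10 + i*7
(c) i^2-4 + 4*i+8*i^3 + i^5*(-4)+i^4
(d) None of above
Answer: c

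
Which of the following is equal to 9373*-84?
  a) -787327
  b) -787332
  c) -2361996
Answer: b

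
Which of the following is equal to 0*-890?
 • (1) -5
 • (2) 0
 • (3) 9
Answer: 2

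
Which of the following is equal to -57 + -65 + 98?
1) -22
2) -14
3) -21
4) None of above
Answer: 4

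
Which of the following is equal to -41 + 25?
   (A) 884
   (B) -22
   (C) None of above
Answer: C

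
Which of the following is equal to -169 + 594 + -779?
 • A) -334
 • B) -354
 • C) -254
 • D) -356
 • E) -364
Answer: B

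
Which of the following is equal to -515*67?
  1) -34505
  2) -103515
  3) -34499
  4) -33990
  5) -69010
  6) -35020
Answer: 1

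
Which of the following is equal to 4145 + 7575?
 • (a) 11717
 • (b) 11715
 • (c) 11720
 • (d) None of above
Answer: c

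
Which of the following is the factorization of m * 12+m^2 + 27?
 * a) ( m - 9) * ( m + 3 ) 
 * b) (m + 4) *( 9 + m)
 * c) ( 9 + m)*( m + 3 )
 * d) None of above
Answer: c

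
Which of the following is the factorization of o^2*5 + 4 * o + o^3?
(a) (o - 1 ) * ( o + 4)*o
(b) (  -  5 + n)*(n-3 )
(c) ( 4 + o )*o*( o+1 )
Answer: c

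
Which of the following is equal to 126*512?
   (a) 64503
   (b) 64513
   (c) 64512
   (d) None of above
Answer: c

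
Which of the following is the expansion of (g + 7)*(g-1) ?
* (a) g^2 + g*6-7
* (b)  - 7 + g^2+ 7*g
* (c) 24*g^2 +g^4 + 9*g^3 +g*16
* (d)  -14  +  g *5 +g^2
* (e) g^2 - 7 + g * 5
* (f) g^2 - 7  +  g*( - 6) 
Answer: a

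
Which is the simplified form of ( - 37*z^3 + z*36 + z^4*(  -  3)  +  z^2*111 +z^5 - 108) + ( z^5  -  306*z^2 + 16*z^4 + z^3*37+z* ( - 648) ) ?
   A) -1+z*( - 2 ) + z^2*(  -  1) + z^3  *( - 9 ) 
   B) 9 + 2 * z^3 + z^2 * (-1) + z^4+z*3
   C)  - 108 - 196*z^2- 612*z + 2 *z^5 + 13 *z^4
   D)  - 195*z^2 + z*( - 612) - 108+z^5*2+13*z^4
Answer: D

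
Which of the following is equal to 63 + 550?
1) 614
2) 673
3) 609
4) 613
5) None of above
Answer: 4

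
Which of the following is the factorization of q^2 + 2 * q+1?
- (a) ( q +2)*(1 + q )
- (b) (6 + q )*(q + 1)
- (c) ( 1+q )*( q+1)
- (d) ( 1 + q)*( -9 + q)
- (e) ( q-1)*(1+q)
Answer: c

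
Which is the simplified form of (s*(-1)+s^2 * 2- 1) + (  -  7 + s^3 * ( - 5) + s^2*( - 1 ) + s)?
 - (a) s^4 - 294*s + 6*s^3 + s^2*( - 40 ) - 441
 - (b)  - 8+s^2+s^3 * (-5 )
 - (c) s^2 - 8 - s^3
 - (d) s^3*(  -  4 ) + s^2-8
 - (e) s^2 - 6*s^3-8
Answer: b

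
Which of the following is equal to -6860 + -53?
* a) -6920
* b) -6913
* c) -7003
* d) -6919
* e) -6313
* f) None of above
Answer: b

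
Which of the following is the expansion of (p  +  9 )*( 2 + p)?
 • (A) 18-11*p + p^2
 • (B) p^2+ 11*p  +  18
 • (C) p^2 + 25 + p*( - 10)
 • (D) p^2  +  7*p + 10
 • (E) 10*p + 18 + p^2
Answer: B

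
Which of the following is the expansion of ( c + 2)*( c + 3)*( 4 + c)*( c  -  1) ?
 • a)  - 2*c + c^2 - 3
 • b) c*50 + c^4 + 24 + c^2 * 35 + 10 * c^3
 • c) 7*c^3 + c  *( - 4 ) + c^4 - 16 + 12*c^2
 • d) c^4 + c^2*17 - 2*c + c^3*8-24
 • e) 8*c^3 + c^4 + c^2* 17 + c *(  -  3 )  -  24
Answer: d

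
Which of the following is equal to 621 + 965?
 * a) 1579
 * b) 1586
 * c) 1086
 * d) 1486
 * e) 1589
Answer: b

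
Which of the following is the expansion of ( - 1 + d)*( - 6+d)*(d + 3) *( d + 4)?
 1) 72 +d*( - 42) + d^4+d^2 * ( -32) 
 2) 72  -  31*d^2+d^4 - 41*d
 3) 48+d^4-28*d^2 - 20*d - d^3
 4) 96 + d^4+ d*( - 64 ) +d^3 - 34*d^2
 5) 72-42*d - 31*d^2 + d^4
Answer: 5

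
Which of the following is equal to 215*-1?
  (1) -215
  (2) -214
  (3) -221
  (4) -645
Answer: 1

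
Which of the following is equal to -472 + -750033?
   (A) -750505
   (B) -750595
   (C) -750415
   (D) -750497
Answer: A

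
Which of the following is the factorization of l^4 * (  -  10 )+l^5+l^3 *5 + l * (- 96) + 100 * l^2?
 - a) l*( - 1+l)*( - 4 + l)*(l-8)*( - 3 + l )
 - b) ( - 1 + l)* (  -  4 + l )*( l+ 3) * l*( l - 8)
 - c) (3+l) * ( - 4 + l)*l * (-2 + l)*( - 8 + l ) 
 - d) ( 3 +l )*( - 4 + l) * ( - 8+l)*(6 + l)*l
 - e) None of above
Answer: b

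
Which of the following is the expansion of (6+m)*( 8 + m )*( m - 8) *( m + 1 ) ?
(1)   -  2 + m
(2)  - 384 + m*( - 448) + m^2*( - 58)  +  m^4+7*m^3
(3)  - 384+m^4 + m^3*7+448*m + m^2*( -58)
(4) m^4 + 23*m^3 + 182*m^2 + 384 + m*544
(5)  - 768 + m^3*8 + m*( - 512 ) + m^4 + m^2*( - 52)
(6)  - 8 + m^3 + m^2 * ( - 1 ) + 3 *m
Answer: 2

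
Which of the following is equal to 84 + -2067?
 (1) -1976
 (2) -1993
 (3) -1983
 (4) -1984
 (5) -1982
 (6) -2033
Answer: 3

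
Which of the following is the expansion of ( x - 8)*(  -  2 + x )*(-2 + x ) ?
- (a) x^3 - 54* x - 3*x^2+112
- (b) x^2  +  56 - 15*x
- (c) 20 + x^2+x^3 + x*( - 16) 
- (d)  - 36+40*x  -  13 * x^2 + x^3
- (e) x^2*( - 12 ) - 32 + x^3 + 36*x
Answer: e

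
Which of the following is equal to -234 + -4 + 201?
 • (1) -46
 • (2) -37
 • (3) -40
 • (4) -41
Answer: 2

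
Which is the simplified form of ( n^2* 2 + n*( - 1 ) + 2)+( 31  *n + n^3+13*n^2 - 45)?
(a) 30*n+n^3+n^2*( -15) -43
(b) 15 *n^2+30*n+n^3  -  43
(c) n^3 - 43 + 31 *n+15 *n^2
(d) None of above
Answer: b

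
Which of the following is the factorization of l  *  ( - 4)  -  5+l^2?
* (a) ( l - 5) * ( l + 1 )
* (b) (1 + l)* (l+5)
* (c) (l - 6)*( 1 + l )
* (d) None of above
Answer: a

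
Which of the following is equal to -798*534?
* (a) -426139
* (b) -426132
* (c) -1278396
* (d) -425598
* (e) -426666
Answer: b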